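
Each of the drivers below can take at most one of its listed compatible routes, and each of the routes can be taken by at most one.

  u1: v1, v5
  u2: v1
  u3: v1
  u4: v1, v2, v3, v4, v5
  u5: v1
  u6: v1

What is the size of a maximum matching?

3

Unit-capacity flow: source→left, listed edges, right→sink; max matching = max flow.
Augmenting path u1→v1 (+1); matched 1.
Augmenting path u4→v2 (+1); matched 2.
Augmenting path u2→v1→u1→v5 (+1); matched 3.
No augmenting path remains; maximum matching = 3.
König certificate: {u1, u4, v1} is a vertex cover of size 3 (every listed pair touches it), so no matching can be larger.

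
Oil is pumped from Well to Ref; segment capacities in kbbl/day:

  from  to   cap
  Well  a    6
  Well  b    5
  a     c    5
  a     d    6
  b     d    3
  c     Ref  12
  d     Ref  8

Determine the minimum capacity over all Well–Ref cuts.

Augment Well→a→c→Ref: bottleneck 5, flow now 5.
Augment Well→a→d→Ref: bottleneck 1, flow now 6.
Augment Well→b→d→Ref: bottleneck 3, flow now 9.
No augmenting path remains; maximum flow = 9.
By max-flow min-cut, the minimum cut capacity equals the max flow.
In the residual graph, reachable from Well: {Well, b}.
Min-cut edges: Well→a (6), b→d (3); capacity 6 + 3 = 9.

9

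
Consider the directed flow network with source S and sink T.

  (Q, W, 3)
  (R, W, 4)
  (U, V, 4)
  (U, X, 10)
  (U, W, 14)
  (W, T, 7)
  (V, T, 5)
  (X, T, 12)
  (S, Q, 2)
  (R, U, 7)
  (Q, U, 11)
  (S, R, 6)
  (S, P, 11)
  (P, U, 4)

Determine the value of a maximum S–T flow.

12

Augment S→Q→W→T: bottleneck 2, flow now 2.
Augment S→R→W→T: bottleneck 4, flow now 6.
Augment S→P→U→V→T: bottleneck 4, flow now 10.
Augment S→R→U→W→T: bottleneck 1, flow now 11.
Augment S→R→U→X→T: bottleneck 1, flow now 12.
No augmenting path remains; maximum flow = 12.
In the residual graph, reachable from S: {S, P}.
Min-cut edges: S→Q (2), S→R (6), P→U (4); capacity 2 + 6 + 4 = 12.
This cut is saturated, so no flow can exceed 12.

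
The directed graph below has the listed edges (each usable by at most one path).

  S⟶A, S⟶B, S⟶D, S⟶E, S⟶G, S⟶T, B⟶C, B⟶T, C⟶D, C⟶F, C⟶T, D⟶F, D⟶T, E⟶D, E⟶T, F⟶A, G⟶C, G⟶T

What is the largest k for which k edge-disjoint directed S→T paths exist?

5

Assign every edge capacity 1; by Menger, the answer equals the max flow.
Path S→T (+1); total 1.
Path S→B→T (+1); total 2.
Path S→D→T (+1); total 3.
Path S→E→T (+1); total 4.
Path S→G→T (+1); total 5.
No residual S→T path; max flow = 5.
Certifying cut of size 5: {S→B, S→D, S→E, S→G, S→T}.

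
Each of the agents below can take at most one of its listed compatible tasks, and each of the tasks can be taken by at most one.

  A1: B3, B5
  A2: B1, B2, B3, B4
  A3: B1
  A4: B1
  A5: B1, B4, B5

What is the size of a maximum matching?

Unit-capacity flow: source→left, listed edges, right→sink; max matching = max flow.
Augmenting path A1→B3 (+1); matched 1.
Augmenting path A2→B1 (+1); matched 2.
Augmenting path A5→B4 (+1); matched 3.
Augmenting path A3→B1→A2→B2 (+1); matched 4.
No augmenting path remains; maximum matching = 4.
König certificate: {A1, A2, A5, B1} is a vertex cover of size 4 (every listed pair touches it), so no matching can be larger.

4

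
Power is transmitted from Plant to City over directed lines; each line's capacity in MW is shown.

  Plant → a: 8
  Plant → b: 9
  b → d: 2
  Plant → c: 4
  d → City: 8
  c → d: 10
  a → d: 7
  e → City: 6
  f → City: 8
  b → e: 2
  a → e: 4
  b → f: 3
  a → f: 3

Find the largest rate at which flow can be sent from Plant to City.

Augment Plant→a→d→City: bottleneck 7, flow now 7.
Augment Plant→a→e→City: bottleneck 1, flow now 8.
Augment Plant→b→d→City: bottleneck 1, flow now 9.
Augment Plant→b→e→City: bottleneck 2, flow now 11.
Augment Plant→b→f→City: bottleneck 3, flow now 14.
Augment Plant→b→d→a→e→City: bottleneck 1, flow now 15. (uses reverse residual edge)
Augment Plant→c→d→a→e→City: bottleneck 2, flow now 17. (uses reverse residual edge)
Augment Plant→c→d→a→f→City: bottleneck 2, flow now 19. (uses reverse residual edge)
No augmenting path remains; maximum flow = 19.
In the residual graph, reachable from Plant: {Plant, b}.
Min-cut edges: Plant→a (8), Plant→c (4), b→d (2), b→e (2), b→f (3); capacity 8 + 4 + 2 + 2 + 3 = 19.
This cut is saturated, so no flow can exceed 19.

19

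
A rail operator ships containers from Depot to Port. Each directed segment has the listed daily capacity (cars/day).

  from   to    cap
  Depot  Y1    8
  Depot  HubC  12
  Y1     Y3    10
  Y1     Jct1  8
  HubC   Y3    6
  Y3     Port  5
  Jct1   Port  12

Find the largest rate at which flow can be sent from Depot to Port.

13

Augment Depot→Y1→Y3→Port: bottleneck 5, flow now 5.
Augment Depot→Y1→Jct1→Port: bottleneck 3, flow now 8.
Augment Depot→HubC→Y3→Y1→Jct1→Port: bottleneck 5, flow now 13. (uses reverse residual edge)
No augmenting path remains; maximum flow = 13.
In the residual graph, reachable from Depot: {Depot, HubC, Y3}.
Min-cut edges: Depot→Y1 (8), Y3→Port (5); capacity 8 + 5 = 13.
This cut is saturated, so no flow can exceed 13.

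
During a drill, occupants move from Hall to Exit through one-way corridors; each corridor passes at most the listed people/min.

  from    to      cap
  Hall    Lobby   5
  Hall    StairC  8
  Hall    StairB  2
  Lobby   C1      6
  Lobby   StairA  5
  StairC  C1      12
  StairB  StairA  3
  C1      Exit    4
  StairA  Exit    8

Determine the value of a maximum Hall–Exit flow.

Augment Hall→Lobby→C1→Exit: bottleneck 4, flow now 4.
Augment Hall→Lobby→StairA→Exit: bottleneck 1, flow now 5.
Augment Hall→StairB→StairA→Exit: bottleneck 2, flow now 7.
Augment Hall→StairC→C1→Lobby→StairA→Exit: bottleneck 4, flow now 11. (uses reverse residual edge)
No augmenting path remains; maximum flow = 11.
In the residual graph, reachable from Hall: {Hall, StairC, C1}.
Min-cut edges: Hall→Lobby (5), Hall→StairB (2), C1→Exit (4); capacity 5 + 2 + 4 = 11.
This cut is saturated, so no flow can exceed 11.

11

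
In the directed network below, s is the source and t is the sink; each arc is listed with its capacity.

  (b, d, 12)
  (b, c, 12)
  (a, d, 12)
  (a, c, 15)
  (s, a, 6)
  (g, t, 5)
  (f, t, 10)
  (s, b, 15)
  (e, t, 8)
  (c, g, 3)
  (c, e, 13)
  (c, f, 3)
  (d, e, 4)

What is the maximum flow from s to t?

Augment s→a→c→e→t: bottleneck 6, flow now 6.
Augment s→b→c→e→t: bottleneck 2, flow now 8.
Augment s→b→c→f→t: bottleneck 3, flow now 11.
Augment s→b→c→g→t: bottleneck 3, flow now 14.
No augmenting path remains; maximum flow = 14.
In the residual graph, reachable from s: {s, a, b, c, d, e}.
Min-cut edges: c→f (3), c→g (3), e→t (8); capacity 3 + 3 + 8 = 14.
This cut is saturated, so no flow can exceed 14.

14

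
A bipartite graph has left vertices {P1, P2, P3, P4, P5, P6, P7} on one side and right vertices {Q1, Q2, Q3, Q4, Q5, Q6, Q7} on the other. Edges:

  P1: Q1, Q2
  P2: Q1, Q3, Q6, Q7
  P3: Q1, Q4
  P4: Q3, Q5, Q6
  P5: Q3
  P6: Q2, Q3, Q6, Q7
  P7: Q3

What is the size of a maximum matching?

Unit-capacity flow: source→left, listed edges, right→sink; max matching = max flow.
Augmenting path P1→Q1 (+1); matched 1.
Augmenting path P2→Q3 (+1); matched 2.
Augmenting path P3→Q4 (+1); matched 3.
Augmenting path P4→Q5 (+1); matched 4.
Augmenting path P6→Q2 (+1); matched 5.
Augmenting path P5→Q3→P2→Q6 (+1); matched 6.
No augmenting path remains; maximum matching = 6.
König certificate: {P1, P2, P3, P4, P6, Q3} is a vertex cover of size 6 (every listed pair touches it), so no matching can be larger.

6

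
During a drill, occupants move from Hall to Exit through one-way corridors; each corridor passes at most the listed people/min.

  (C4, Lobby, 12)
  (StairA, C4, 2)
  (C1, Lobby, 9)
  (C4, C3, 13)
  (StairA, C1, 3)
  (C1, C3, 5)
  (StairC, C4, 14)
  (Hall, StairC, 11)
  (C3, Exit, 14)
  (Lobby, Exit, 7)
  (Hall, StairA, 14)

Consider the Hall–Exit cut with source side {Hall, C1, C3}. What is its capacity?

48

Edges leaving {Hall, C1, C3}: Hall→StairA (14), Hall→StairC (11), C1→Lobby (9), C3→Exit (14).
Cut capacity = 14 + 11 + 9 + 14 = 48.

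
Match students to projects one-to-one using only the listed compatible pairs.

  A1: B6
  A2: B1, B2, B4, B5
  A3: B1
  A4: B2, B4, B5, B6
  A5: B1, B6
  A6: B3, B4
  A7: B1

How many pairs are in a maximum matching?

5

Unit-capacity flow: source→left, listed edges, right→sink; max matching = max flow.
Augmenting path A1→B6 (+1); matched 1.
Augmenting path A2→B1 (+1); matched 2.
Augmenting path A4→B2 (+1); matched 3.
Augmenting path A6→B3 (+1); matched 4.
Augmenting path A3→B1→A2→B4 (+1); matched 5.
No augmenting path remains; maximum matching = 5.
König certificate: {A2, A4, A6, B1, B6} is a vertex cover of size 5 (every listed pair touches it), so no matching can be larger.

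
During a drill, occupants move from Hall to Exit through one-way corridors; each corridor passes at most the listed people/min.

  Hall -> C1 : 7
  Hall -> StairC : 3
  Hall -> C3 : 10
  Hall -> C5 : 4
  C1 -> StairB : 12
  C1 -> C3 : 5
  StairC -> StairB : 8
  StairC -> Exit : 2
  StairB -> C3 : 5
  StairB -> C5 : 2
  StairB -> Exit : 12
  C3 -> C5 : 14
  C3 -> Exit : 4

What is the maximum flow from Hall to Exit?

14

Augment Hall→StairC→Exit: bottleneck 2, flow now 2.
Augment Hall→C3→Exit: bottleneck 4, flow now 6.
Augment Hall→C1→StairB→Exit: bottleneck 7, flow now 13.
Augment Hall→StairC→StairB→Exit: bottleneck 1, flow now 14.
No augmenting path remains; maximum flow = 14.
In the residual graph, reachable from Hall: {Hall, C3, C5}.
Min-cut edges: Hall→C1 (7), Hall→StairC (3), C3→Exit (4); capacity 7 + 3 + 4 = 14.
This cut is saturated, so no flow can exceed 14.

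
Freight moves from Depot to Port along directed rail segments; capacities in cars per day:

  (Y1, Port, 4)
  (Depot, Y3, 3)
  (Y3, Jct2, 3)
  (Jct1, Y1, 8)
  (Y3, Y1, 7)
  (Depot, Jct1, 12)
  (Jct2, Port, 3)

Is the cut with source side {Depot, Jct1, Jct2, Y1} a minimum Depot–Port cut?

No — its capacity is 10, but the minimum cut has capacity 7.

Given cut capacity: 3 + 3 + 4 = 10.
Augment Depot→Jct1→Y1→Port: bottleneck 4, flow now 4.
Augment Depot→Y3→Jct2→Port: bottleneck 3, flow now 7.
No augmenting path remains; maximum flow = 7.
In the residual graph, reachable from Depot: {Depot, Jct1, Y1}.
Min-cut edges: Depot→Y3 (3), Y1→Port (4); capacity 3 + 4 = 7.
Cut capacity 10 exceeds the max flow 7, so it is not minimum.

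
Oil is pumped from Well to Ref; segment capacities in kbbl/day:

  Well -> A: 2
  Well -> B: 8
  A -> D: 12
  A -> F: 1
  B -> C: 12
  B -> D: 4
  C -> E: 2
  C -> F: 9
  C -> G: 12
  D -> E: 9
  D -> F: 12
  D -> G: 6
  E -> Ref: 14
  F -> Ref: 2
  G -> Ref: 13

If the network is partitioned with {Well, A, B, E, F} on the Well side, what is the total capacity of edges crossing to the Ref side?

44

Edges leaving {Well, A, B, E, F}: A→D (12), B→C (12), B→D (4), E→Ref (14), F→Ref (2).
Cut capacity = 12 + 12 + 4 + 14 + 2 = 44.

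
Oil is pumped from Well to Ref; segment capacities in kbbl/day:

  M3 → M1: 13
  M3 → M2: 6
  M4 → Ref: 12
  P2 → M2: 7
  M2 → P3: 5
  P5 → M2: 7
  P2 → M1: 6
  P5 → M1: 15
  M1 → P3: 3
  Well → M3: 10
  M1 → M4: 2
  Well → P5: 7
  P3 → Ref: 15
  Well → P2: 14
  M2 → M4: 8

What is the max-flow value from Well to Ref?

18

Augment Well→M3→M2→P3→Ref: bottleneck 5, flow now 5.
Augment Well→M3→M2→M4→Ref: bottleneck 1, flow now 6.
Augment Well→M3→M1→P3→Ref: bottleneck 3, flow now 9.
Augment Well→M3→M1→M4→Ref: bottleneck 1, flow now 10.
Augment Well→P2→M2→M4→Ref: bottleneck 7, flow now 17.
Augment Well→P2→M1→M4→Ref: bottleneck 1, flow now 18.
No augmenting path remains; maximum flow = 18.
In the residual graph, reachable from Well: {Well, M3, P2, P5, M2, M1}.
Min-cut edges: M2→P3 (5), M2→M4 (8), M1→P3 (3), M1→M4 (2); capacity 5 + 8 + 3 + 2 = 18.
This cut is saturated, so no flow can exceed 18.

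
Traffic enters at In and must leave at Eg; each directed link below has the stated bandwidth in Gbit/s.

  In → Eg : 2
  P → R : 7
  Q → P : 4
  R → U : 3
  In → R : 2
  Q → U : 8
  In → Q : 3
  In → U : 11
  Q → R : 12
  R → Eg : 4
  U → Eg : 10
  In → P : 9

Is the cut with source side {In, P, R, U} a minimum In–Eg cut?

Given cut capacity: 3 + 2 + 4 + 10 = 19.
Augment In→Eg: bottleneck 2, flow now 2.
Augment In→R→Eg: bottleneck 2, flow now 4.
Augment In→U→Eg: bottleneck 10, flow now 14.
Augment In→P→R→Eg: bottleneck 2, flow now 16.
No augmenting path remains; maximum flow = 16.
In the residual graph, reachable from In: {In, P, Q, R, U}.
Min-cut edges: In→Eg (2), R→Eg (4), U→Eg (10); capacity 2 + 4 + 10 = 16.
Cut capacity 19 exceeds the max flow 16, so it is not minimum.

No — its capacity is 19, but the minimum cut has capacity 16.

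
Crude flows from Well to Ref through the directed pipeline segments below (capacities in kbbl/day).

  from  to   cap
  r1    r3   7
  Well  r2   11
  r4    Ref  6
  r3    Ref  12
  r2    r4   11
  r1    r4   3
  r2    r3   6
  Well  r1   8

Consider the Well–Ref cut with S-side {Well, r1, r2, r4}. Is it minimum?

No — its capacity is 19, but the minimum cut has capacity 18.

Given cut capacity: 7 + 6 + 6 = 19.
Augment Well→r1→r3→Ref: bottleneck 7, flow now 7.
Augment Well→r1→r4→Ref: bottleneck 1, flow now 8.
Augment Well→r2→r3→Ref: bottleneck 5, flow now 13.
Augment Well→r2→r4→Ref: bottleneck 5, flow now 18.
No augmenting path remains; maximum flow = 18.
In the residual graph, reachable from Well: {Well, r1, r2, r3, r4}.
Min-cut edges: r3→Ref (12), r4→Ref (6); capacity 12 + 6 = 18.
Cut capacity 19 exceeds the max flow 18, so it is not minimum.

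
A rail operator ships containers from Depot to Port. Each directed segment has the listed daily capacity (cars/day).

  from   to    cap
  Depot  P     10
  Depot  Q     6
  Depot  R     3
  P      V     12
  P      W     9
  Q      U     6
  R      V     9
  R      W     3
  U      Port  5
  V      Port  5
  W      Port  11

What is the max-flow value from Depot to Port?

18

Augment Depot→P→V→Port: bottleneck 5, flow now 5.
Augment Depot→P→W→Port: bottleneck 5, flow now 10.
Augment Depot→Q→U→Port: bottleneck 5, flow now 15.
Augment Depot→R→W→Port: bottleneck 3, flow now 18.
No augmenting path remains; maximum flow = 18.
In the residual graph, reachable from Depot: {Depot, Q, U}.
Min-cut edges: Depot→P (10), Depot→R (3), U→Port (5); capacity 10 + 3 + 5 = 18.
This cut is saturated, so no flow can exceed 18.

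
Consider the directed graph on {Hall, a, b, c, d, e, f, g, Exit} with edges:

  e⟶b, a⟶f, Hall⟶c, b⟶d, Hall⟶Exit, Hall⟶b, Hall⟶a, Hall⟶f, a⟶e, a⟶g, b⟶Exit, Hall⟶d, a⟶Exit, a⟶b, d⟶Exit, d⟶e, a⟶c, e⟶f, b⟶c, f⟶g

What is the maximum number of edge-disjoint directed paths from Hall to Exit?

Assign every edge capacity 1; by Menger, the answer equals the max flow.
Path Hall→Exit (+1); total 1.
Path Hall→a→Exit (+1); total 2.
Path Hall→b→Exit (+1); total 3.
Path Hall→d→Exit (+1); total 4.
No residual Hall→Exit path; max flow = 4.
Certifying cut of size 4: {Hall→Exit, Hall→a, Hall→b, Hall→d}.

4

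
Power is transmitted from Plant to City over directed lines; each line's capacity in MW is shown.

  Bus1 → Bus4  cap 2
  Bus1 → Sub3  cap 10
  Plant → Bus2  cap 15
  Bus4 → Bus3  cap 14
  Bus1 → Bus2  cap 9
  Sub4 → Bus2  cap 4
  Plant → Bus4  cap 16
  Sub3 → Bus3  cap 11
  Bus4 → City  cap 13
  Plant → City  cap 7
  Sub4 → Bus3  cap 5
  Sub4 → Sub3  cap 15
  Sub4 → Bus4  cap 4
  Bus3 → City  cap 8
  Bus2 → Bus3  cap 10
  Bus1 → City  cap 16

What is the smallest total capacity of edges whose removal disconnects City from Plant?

28

Augment Plant→City: bottleneck 7, flow now 7.
Augment Plant→Bus4→City: bottleneck 13, flow now 20.
Augment Plant→Bus4→Bus3→City: bottleneck 3, flow now 23.
Augment Plant→Bus2→Bus3→City: bottleneck 5, flow now 28.
No augmenting path remains; maximum flow = 28.
By max-flow min-cut, the minimum cut capacity equals the max flow.
In the residual graph, reachable from Plant: {Plant, Bus4, Bus2, Bus3}.
Min-cut edges: Plant→City (7), Bus4→City (13), Bus3→City (8); capacity 7 + 13 + 8 = 28.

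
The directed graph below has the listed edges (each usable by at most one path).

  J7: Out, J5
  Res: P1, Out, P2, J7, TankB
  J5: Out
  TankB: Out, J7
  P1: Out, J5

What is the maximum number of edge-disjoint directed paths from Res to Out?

Assign every edge capacity 1; by Menger, the answer equals the max flow.
Path Res→Out (+1); total 1.
Path Res→TankB→Out (+1); total 2.
Path Res→J7→Out (+1); total 3.
Path Res→P1→Out (+1); total 4.
No residual Res→Out path; max flow = 4.
Certifying cut of size 4: {Res→J7, Res→Out, Res→P1, Res→TankB}.

4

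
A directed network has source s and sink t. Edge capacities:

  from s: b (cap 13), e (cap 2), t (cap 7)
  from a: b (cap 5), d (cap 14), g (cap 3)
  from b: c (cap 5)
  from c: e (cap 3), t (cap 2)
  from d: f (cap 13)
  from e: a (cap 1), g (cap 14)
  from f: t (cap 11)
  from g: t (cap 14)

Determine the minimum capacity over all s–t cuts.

14

Augment s→t: bottleneck 7, flow now 7.
Augment s→b→c→t: bottleneck 2, flow now 9.
Augment s→e→g→t: bottleneck 2, flow now 11.
Augment s→b→c→e→g→t: bottleneck 3, flow now 14.
No augmenting path remains; maximum flow = 14.
By max-flow min-cut, the minimum cut capacity equals the max flow.
In the residual graph, reachable from s: {s, b}.
Min-cut edges: s→e (2), s→t (7), b→c (5); capacity 2 + 7 + 5 = 14.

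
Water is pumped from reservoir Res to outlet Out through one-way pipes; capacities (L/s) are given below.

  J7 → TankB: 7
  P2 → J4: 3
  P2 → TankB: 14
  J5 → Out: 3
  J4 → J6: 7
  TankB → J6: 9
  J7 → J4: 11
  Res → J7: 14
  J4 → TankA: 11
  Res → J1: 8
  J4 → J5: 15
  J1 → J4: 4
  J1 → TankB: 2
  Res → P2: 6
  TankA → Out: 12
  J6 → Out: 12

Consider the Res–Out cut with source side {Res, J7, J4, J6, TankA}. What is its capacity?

60

Edges leaving {Res, J7, J4, J6, TankA}: Res→J1 (8), Res→P2 (6), J7→TankB (7), J4→J5 (15), J6→Out (12), TankA→Out (12).
Cut capacity = 8 + 6 + 7 + 15 + 12 + 12 = 60.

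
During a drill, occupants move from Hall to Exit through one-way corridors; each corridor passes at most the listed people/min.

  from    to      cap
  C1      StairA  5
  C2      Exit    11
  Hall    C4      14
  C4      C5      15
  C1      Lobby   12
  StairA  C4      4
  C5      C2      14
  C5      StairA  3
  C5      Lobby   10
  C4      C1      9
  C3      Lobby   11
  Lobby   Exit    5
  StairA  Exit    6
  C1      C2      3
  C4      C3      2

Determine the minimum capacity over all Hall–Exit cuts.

14

Augment Hall→C4→C1→StairA→Exit: bottleneck 5, flow now 5.
Augment Hall→C4→C1→Lobby→Exit: bottleneck 4, flow now 9.
Augment Hall→C4→C5→StairA→Exit: bottleneck 1, flow now 10.
Augment Hall→C4→C5→Lobby→Exit: bottleneck 1, flow now 11.
Augment Hall→C4→C5→C2→Exit: bottleneck 3, flow now 14.
No augmenting path remains; maximum flow = 14.
By max-flow min-cut, the minimum cut capacity equals the max flow.
In the residual graph, reachable from Hall: {Hall}.
Min-cut edges: Hall→C4 (14); capacity 14 = 14.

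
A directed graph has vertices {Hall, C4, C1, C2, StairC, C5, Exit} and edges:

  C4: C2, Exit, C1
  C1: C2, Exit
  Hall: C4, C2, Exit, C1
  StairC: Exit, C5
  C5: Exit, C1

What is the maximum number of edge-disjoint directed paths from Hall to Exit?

3

Assign every edge capacity 1; by Menger, the answer equals the max flow.
Path Hall→Exit (+1); total 1.
Path Hall→C4→Exit (+1); total 2.
Path Hall→C1→Exit (+1); total 3.
No residual Hall→Exit path; max flow = 3.
Certifying cut of size 3: {Hall→C1, Hall→C4, Hall→Exit}.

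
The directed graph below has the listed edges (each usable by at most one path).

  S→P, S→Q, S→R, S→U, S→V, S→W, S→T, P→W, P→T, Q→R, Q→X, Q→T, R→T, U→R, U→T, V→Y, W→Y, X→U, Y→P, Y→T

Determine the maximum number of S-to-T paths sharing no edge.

6

Assign every edge capacity 1; by Menger, the answer equals the max flow.
Path S→T (+1); total 1.
Path S→P→T (+1); total 2.
Path S→Q→T (+1); total 3.
Path S→R→T (+1); total 4.
Path S→U→T (+1); total 5.
Path S→V→Y→T (+1); total 6.
No residual S→T path; max flow = 6.
Certifying cut of size 6: {P→T, S→Q, S→R, S→T, S→U, Y→T}.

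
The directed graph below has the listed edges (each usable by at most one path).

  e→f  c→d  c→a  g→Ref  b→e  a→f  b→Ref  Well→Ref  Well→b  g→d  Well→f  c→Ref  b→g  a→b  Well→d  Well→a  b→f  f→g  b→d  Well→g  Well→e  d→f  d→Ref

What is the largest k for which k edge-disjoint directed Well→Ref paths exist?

4

Assign every edge capacity 1; by Menger, the answer equals the max flow.
Path Well→Ref (+1); total 1.
Path Well→b→Ref (+1); total 2.
Path Well→d→Ref (+1); total 3.
Path Well→g→Ref (+1); total 4.
No residual Well→Ref path; max flow = 4.
Certifying cut of size 4: {Well→Ref, b→Ref, d→Ref, g→Ref}.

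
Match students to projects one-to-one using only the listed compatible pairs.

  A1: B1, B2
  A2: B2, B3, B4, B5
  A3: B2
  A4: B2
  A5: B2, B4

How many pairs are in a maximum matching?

4

Unit-capacity flow: source→left, listed edges, right→sink; max matching = max flow.
Augmenting path A1→B1 (+1); matched 1.
Augmenting path A2→B2 (+1); matched 2.
Augmenting path A5→B4 (+1); matched 3.
Augmenting path A3→B2→A2→B3 (+1); matched 4.
No augmenting path remains; maximum matching = 4.
König certificate: {A1, A2, A5, B2} is a vertex cover of size 4 (every listed pair touches it), so no matching can be larger.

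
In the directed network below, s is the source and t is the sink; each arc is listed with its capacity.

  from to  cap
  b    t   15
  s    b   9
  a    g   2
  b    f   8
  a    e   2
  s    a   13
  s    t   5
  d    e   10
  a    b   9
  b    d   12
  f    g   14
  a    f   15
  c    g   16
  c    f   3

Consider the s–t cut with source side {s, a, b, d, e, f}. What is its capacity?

36

Edges leaving {s, a, b, d, e, f}: s→t (5), a→g (2), b→t (15), f→g (14).
Cut capacity = 5 + 2 + 15 + 14 = 36.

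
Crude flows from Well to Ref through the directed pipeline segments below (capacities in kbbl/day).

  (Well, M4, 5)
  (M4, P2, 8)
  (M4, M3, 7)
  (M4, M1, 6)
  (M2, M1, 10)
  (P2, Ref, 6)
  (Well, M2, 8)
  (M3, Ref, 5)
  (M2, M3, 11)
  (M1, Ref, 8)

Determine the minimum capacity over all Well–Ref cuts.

13

Augment Well→M2→M3→Ref: bottleneck 5, flow now 5.
Augment Well→M2→M1→Ref: bottleneck 3, flow now 8.
Augment Well→M4→M1→Ref: bottleneck 5, flow now 13.
No augmenting path remains; maximum flow = 13.
By max-flow min-cut, the minimum cut capacity equals the max flow.
In the residual graph, reachable from Well: {Well}.
Min-cut edges: Well→M2 (8), Well→M4 (5); capacity 8 + 5 = 13.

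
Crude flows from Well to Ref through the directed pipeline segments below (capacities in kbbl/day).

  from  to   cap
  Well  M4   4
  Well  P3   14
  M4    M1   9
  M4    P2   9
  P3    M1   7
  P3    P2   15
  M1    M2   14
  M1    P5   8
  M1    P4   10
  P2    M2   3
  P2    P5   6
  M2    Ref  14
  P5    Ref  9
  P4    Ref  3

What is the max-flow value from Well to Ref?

Augment Well→M4→M1→M2→Ref: bottleneck 4, flow now 4.
Augment Well→P3→M1→M2→Ref: bottleneck 7, flow now 11.
Augment Well→P3→P2→M2→Ref: bottleneck 3, flow now 14.
Augment Well→P3→P2→P5→Ref: bottleneck 4, flow now 18.
No augmenting path remains; maximum flow = 18.
In the residual graph, reachable from Well: {Well}.
Min-cut edges: Well→M4 (4), Well→P3 (14); capacity 4 + 14 = 18.
This cut is saturated, so no flow can exceed 18.

18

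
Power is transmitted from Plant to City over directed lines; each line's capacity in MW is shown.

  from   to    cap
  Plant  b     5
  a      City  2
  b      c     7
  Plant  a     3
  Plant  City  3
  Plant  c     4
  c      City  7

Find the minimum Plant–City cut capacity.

12

Augment Plant→City: bottleneck 3, flow now 3.
Augment Plant→a→City: bottleneck 2, flow now 5.
Augment Plant→c→City: bottleneck 4, flow now 9.
Augment Plant→b→c→City: bottleneck 3, flow now 12.
No augmenting path remains; maximum flow = 12.
By max-flow min-cut, the minimum cut capacity equals the max flow.
In the residual graph, reachable from Plant: {Plant, a, b, c}.
Min-cut edges: Plant→City (3), a→City (2), c→City (7); capacity 3 + 2 + 7 = 12.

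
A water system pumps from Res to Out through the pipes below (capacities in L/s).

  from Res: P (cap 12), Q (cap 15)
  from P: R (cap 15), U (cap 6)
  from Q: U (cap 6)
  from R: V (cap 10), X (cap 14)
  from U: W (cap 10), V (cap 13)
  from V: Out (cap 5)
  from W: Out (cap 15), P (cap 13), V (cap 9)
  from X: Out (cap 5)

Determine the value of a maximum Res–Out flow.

18

Augment Res→P→R→V→Out: bottleneck 5, flow now 5.
Augment Res→P→R→X→Out: bottleneck 5, flow now 10.
Augment Res→P→U→W→Out: bottleneck 2, flow now 12.
Augment Res→Q→U→W→Out: bottleneck 6, flow now 18.
No augmenting path remains; maximum flow = 18.
In the residual graph, reachable from Res: {Res, Q}.
Min-cut edges: Res→P (12), Q→U (6); capacity 12 + 6 = 18.
This cut is saturated, so no flow can exceed 18.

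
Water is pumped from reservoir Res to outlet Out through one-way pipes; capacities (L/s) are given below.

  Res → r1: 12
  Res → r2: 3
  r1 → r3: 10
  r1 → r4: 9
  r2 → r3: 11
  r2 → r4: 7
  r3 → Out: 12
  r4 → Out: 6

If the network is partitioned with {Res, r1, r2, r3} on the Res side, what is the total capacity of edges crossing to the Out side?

28

Edges leaving {Res, r1, r2, r3}: r1→r4 (9), r2→r4 (7), r3→Out (12).
Cut capacity = 9 + 7 + 12 = 28.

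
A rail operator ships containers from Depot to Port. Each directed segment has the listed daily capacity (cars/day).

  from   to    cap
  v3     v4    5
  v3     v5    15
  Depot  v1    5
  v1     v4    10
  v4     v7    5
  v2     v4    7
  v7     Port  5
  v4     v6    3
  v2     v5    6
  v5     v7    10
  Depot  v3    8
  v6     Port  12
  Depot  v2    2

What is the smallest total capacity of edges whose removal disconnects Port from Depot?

8

Augment Depot→v1→v4→v6→Port: bottleneck 3, flow now 3.
Augment Depot→v1→v4→v7→Port: bottleneck 2, flow now 5.
Augment Depot→v2→v4→v7→Port: bottleneck 2, flow now 7.
Augment Depot→v3→v4→v7→Port: bottleneck 1, flow now 8.
No augmenting path remains; maximum flow = 8.
By max-flow min-cut, the minimum cut capacity equals the max flow.
In the residual graph, reachable from Depot: {Depot, v1, v2, v3, v4, v5, v7}.
Min-cut edges: v4→v6 (3), v7→Port (5); capacity 3 + 5 = 8.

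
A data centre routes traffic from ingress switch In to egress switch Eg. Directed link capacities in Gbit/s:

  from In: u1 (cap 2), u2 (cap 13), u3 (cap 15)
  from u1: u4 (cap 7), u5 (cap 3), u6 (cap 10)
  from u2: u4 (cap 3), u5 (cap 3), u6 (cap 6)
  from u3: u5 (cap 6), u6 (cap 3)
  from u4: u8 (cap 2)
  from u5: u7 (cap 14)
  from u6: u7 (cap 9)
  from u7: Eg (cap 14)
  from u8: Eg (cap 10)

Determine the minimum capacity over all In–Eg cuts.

16

Augment In→u1→u4→u8→Eg: bottleneck 2, flow now 2.
Augment In→u2→u5→u7→Eg: bottleneck 3, flow now 5.
Augment In→u2→u6→u7→Eg: bottleneck 6, flow now 11.
Augment In→u3→u5→u7→Eg: bottleneck 5, flow now 16.
No augmenting path remains; maximum flow = 16.
By max-flow min-cut, the minimum cut capacity equals the max flow.
In the residual graph, reachable from In: {In, u1, u2, u3, u4, u5, u6, u7}.
Min-cut edges: u4→u8 (2), u7→Eg (14); capacity 2 + 14 = 16.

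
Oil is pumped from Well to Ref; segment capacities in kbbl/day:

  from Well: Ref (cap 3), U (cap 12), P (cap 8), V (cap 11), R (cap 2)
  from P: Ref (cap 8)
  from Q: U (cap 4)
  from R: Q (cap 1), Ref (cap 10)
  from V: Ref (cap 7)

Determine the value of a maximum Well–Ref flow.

Augment Well→Ref: bottleneck 3, flow now 3.
Augment Well→P→Ref: bottleneck 8, flow now 11.
Augment Well→R→Ref: bottleneck 2, flow now 13.
Augment Well→V→Ref: bottleneck 7, flow now 20.
No augmenting path remains; maximum flow = 20.
In the residual graph, reachable from Well: {Well, U, V}.
Min-cut edges: Well→P (8), Well→R (2), Well→Ref (3), V→Ref (7); capacity 8 + 2 + 3 + 7 = 20.
This cut is saturated, so no flow can exceed 20.

20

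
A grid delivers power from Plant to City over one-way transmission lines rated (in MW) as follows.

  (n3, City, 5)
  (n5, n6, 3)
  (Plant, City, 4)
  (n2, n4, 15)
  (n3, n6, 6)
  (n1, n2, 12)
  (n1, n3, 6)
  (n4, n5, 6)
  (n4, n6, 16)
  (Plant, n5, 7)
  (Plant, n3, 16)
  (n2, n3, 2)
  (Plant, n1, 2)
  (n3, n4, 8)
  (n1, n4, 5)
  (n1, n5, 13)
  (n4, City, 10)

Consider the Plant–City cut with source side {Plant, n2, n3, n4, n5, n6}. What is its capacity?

Edges leaving {Plant, n2, n3, n4, n5, n6}: Plant→n1 (2), Plant→City (4), n3→City (5), n4→City (10).
Cut capacity = 2 + 4 + 5 + 10 = 21.

21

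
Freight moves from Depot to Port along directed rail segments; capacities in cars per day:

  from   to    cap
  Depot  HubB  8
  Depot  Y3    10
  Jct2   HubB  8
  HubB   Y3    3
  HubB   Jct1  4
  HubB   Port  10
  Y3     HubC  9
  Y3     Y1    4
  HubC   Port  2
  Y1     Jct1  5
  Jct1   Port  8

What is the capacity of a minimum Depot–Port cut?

Augment Depot→HubB→Port: bottleneck 8, flow now 8.
Augment Depot→Y3→HubC→Port: bottleneck 2, flow now 10.
Augment Depot→Y3→Y1→Jct1→Port: bottleneck 4, flow now 14.
No augmenting path remains; maximum flow = 14.
By max-flow min-cut, the minimum cut capacity equals the max flow.
In the residual graph, reachable from Depot: {Depot, Y3, HubC}.
Min-cut edges: Depot→HubB (8), Y3→Y1 (4), HubC→Port (2); capacity 8 + 4 + 2 = 14.

14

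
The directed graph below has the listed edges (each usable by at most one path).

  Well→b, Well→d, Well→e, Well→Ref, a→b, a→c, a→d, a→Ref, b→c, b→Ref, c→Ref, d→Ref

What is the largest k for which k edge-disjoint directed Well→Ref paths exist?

3

Assign every edge capacity 1; by Menger, the answer equals the max flow.
Path Well→Ref (+1); total 1.
Path Well→b→Ref (+1); total 2.
Path Well→d→Ref (+1); total 3.
No residual Well→Ref path; max flow = 3.
Certifying cut of size 3: {Well→Ref, Well→b, Well→d}.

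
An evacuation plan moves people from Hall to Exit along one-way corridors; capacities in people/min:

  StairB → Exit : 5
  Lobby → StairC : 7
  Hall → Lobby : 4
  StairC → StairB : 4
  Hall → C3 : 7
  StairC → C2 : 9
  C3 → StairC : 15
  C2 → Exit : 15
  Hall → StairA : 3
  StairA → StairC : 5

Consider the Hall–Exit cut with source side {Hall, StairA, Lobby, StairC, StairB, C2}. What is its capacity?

27

Edges leaving {Hall, StairA, Lobby, StairC, StairB, C2}: Hall→C3 (7), StairB→Exit (5), C2→Exit (15).
Cut capacity = 7 + 5 + 15 = 27.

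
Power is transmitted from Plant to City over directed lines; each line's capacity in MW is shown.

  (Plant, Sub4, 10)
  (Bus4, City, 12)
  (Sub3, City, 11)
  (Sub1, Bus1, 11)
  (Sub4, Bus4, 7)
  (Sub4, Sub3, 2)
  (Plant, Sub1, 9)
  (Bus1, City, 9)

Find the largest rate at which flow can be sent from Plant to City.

18

Augment Plant→Sub4→Bus4→City: bottleneck 7, flow now 7.
Augment Plant→Sub4→Sub3→City: bottleneck 2, flow now 9.
Augment Plant→Sub1→Bus1→City: bottleneck 9, flow now 18.
No augmenting path remains; maximum flow = 18.
In the residual graph, reachable from Plant: {Plant, Sub4}.
Min-cut edges: Plant→Sub1 (9), Sub4→Bus4 (7), Sub4→Sub3 (2); capacity 9 + 7 + 2 = 18.
This cut is saturated, so no flow can exceed 18.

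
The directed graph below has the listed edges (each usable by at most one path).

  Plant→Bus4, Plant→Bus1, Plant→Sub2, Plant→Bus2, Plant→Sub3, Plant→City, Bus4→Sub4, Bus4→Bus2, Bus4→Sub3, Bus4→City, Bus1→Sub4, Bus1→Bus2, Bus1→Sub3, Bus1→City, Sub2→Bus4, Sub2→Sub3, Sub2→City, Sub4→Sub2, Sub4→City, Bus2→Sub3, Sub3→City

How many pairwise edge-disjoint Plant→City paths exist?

Assign every edge capacity 1; by Menger, the answer equals the max flow.
Path Plant→City (+1); total 1.
Path Plant→Bus4→City (+1); total 2.
Path Plant→Bus1→City (+1); total 3.
Path Plant→Sub2→City (+1); total 4.
Path Plant→Sub3→City (+1); total 5.
No residual Plant→City path; max flow = 5.
Certifying cut of size 5: {Plant→Bus1, Plant→Bus4, Plant→City, Plant→Sub2, Sub3→City}.

5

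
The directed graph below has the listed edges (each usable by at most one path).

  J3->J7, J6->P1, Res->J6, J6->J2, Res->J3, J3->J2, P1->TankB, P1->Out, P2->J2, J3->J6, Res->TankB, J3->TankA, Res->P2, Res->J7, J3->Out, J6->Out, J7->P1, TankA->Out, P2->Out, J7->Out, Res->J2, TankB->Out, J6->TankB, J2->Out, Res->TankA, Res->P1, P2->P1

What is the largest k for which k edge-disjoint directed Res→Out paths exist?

Assign every edge capacity 1; by Menger, the answer equals the max flow.
Path Res→J3→Out (+1); total 1.
Path Res→P2→Out (+1); total 2.
Path Res→TankA→Out (+1); total 3.
Path Res→J7→Out (+1); total 4.
Path Res→J6→Out (+1); total 5.
Path Res→P1→Out (+1); total 6.
Path Res→TankB→Out (+1); total 7.
Path Res→J2→Out (+1); total 8.
No residual Res→Out path; max flow = 8.
Certifying cut of size 8: {Res→J2, Res→J3, Res→J6, Res→J7, Res→P1, Res→P2, Res→TankA, Res→TankB}.

8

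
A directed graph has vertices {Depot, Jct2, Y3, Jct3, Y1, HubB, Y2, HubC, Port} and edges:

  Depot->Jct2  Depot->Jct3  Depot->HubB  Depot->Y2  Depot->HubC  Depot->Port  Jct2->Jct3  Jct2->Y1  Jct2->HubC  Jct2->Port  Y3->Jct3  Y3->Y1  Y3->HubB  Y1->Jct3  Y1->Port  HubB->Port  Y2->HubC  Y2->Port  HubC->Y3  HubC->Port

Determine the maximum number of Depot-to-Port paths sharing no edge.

Assign every edge capacity 1; by Menger, the answer equals the max flow.
Path Depot→Port (+1); total 1.
Path Depot→Jct2→Port (+1); total 2.
Path Depot→HubB→Port (+1); total 3.
Path Depot→Y2→Port (+1); total 4.
Path Depot→HubC→Port (+1); total 5.
No residual Depot→Port path; max flow = 5.
Certifying cut of size 5: {Depot→HubB, Depot→HubC, Depot→Jct2, Depot→Port, Depot→Y2}.

5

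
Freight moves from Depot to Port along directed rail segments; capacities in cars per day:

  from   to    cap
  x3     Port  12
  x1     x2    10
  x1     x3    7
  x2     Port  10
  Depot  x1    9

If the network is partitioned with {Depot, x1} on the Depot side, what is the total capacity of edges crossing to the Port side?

17

Edges leaving {Depot, x1}: x1→x2 (10), x1→x3 (7).
Cut capacity = 10 + 7 = 17.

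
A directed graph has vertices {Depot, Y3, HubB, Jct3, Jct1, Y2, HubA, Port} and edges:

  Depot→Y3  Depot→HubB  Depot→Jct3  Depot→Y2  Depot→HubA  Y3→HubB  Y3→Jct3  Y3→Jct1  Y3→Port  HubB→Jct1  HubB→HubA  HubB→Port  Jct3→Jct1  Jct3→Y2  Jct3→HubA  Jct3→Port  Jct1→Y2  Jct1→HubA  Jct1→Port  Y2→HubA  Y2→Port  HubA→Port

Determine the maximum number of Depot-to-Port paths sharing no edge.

5

Assign every edge capacity 1; by Menger, the answer equals the max flow.
Path Depot→Y3→Port (+1); total 1.
Path Depot→HubB→Port (+1); total 2.
Path Depot→Jct3→Port (+1); total 3.
Path Depot→Y2→Port (+1); total 4.
Path Depot→HubA→Port (+1); total 5.
No residual Depot→Port path; max flow = 5.
Certifying cut of size 5: {Depot→HubA, Depot→HubB, Depot→Jct3, Depot→Y2, Depot→Y3}.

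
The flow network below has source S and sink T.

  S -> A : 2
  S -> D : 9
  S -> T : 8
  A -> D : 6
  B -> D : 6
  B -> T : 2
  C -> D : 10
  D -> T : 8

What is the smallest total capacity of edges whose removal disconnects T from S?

16

Augment S→T: bottleneck 8, flow now 8.
Augment S→D→T: bottleneck 8, flow now 16.
No augmenting path remains; maximum flow = 16.
By max-flow min-cut, the minimum cut capacity equals the max flow.
In the residual graph, reachable from S: {S, A, D}.
Min-cut edges: S→T (8), D→T (8); capacity 8 + 8 = 16.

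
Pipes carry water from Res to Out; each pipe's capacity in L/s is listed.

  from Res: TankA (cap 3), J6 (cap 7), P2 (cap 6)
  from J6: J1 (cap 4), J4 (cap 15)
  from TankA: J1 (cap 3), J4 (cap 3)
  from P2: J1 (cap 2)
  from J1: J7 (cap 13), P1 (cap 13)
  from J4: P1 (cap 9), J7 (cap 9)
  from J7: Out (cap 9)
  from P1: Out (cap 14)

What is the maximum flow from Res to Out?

Augment Res→J6→J1→J7→Out: bottleneck 4, flow now 4.
Augment Res→J6→J4→J7→Out: bottleneck 3, flow now 7.
Augment Res→TankA→J1→J7→Out: bottleneck 2, flow now 9.
Augment Res→TankA→J1→P1→Out: bottleneck 1, flow now 10.
Augment Res→P2→J1→P1→Out: bottleneck 2, flow now 12.
No augmenting path remains; maximum flow = 12.
In the residual graph, reachable from Res: {Res, P2}.
Min-cut edges: Res→J6 (7), Res→TankA (3), P2→J1 (2); capacity 7 + 3 + 2 = 12.
This cut is saturated, so no flow can exceed 12.

12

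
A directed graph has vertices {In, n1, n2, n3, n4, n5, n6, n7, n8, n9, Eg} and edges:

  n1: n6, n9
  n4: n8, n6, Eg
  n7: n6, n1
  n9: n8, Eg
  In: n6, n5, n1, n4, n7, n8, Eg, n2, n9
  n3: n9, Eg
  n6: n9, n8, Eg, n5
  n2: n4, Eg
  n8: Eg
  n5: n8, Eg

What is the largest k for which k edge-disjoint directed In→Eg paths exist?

Assign every edge capacity 1; by Menger, the answer equals the max flow.
Path In→Eg (+1); total 1.
Path In→n2→Eg (+1); total 2.
Path In→n4→Eg (+1); total 3.
Path In→n5→Eg (+1); total 4.
Path In→n6→Eg (+1); total 5.
Path In→n8→Eg (+1); total 6.
Path In→n9→Eg (+1); total 7.
No residual In→Eg path; max flow = 7.
Certifying cut of size 7: {In→Eg, In→n2, In→n4, n5→Eg, n6→Eg, n8→Eg, n9→Eg}.

7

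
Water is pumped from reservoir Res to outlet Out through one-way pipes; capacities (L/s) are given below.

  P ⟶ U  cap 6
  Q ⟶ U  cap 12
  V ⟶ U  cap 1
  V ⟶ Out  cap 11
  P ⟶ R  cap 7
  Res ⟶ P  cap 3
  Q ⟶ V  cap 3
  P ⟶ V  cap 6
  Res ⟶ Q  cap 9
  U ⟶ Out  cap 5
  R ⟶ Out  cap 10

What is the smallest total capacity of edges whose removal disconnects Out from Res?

11

Augment Res→P→R→Out: bottleneck 3, flow now 3.
Augment Res→Q→U→Out: bottleneck 5, flow now 8.
Augment Res→Q→V→Out: bottleneck 3, flow now 11.
No augmenting path remains; maximum flow = 11.
By max-flow min-cut, the minimum cut capacity equals the max flow.
In the residual graph, reachable from Res: {Res, Q, U}.
Min-cut edges: Res→P (3), Q→V (3), U→Out (5); capacity 3 + 3 + 5 = 11.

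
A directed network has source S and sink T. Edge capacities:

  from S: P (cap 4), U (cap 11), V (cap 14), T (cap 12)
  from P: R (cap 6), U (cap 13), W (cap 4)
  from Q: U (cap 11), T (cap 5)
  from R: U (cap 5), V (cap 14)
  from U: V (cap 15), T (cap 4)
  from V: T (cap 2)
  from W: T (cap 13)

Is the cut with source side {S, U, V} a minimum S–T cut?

Given cut capacity: 4 + 12 + 4 + 2 = 22.
Augment S→T: bottleneck 12, flow now 12.
Augment S→U→T: bottleneck 4, flow now 16.
Augment S→V→T: bottleneck 2, flow now 18.
Augment S→P→W→T: bottleneck 4, flow now 22.
No augmenting path remains; maximum flow = 22.
Cut capacity 22 equals the max flow, so it is a minimum cut.

Yes — it is a minimum cut (capacity 22).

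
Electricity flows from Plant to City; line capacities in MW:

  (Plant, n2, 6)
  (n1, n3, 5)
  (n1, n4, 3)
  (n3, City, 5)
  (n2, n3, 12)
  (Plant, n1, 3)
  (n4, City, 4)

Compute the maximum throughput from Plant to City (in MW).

Augment Plant→n1→n3→City: bottleneck 3, flow now 3.
Augment Plant→n2→n3→City: bottleneck 2, flow now 5.
Augment Plant→n2→n3→n1→n4→City: bottleneck 3, flow now 8. (uses reverse residual edge)
No augmenting path remains; maximum flow = 8.
In the residual graph, reachable from Plant: {Plant, n2, n3}.
Min-cut edges: Plant→n1 (3), n3→City (5); capacity 3 + 5 = 8.
This cut is saturated, so no flow can exceed 8.

8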